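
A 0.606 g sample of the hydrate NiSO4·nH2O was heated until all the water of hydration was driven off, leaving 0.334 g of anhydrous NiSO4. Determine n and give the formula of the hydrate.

Mass of water lost = 0.606 − 0.334 = 0.272 g → 0.272 / 18.02 = 0.01509 mol H2O
Molar mass of NiSO4 = 154.76 g/mol → mol NiSO4 = 0.334 / 154.76 = 0.002158
n = 0.01509 / 0.002158 = 6.99 ≈ 7 → NiSO4·7H2O

NiSO4·7H2O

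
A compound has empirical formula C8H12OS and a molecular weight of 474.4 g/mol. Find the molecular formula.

Empirical-formula mass = 156.25 g/mol
n = 474.4 / 156.25 = 3.04 ≈ 3
Molecular formula = (C8H12OS)3 = C24H36O3S3

C24H36O3S3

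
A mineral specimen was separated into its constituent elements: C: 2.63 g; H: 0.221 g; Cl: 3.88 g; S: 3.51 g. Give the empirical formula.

C2H2ClS

C: 2.63 g ÷ 12.01 g/mol = 0.219 mol
H: 0.221 g ÷ 1.008 g/mol = 0.2192 mol
Cl: 3.88 g ÷ 35.45 g/mol = 0.1094 mol
S: 3.51 g ÷ 32.07 g/mol = 0.1094 mol
Divide by the smallest (0.1094 mol S): C 2.001, H 2.003, Cl 1.000, S 1.000
≈ 2:2:1:1 → C2H2ClS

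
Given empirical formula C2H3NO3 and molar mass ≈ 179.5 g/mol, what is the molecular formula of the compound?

Empirical-formula mass = 89.05 g/mol
n = 179.5 / 89.05 = 2.02 ≈ 2
Molecular formula = (C2H3NO3)2 = C4H6N2O6

C4H6N2O6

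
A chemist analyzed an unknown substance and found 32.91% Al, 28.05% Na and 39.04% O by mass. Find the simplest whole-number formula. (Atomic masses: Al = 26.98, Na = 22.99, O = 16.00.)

AlNaO2

Assume 100 g: 32.91 g Al, 28.05 g Na, 39.04 g O.
Moles — Al: 32.91 / 26.98 = 1.22 mol; Na: 28.05 / 22.99 = 1.22 mol; O: 39.04 / 16.00 = 2.44 mol
Smallest is Al at 1.22 mol; normalising gives Al 1.000, Na 1.000, O 2.000
→ AlNaO2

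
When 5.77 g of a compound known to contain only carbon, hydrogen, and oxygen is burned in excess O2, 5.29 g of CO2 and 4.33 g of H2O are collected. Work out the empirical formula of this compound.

CH4O2

mol C = 5.29 / 44.01 = 0.1202; mass C = 0.1202 × 12.01 = 1.444 g
mol H = 2 × (4.33 / 18.02) = 0.4806; mass H = 0.4806 × 1.008 = 0.4844 g
mass O = 5.77 − (1.928) = 3.842 g → mol O = 0.2401
Smallest is C at 0.1202 mol; normalising gives C 1.000, H 3.998, O 1.998
≈ 1:4:2 → CH4O2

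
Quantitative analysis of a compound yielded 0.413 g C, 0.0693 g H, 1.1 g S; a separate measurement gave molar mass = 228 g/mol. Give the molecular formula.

n(C) = 0.413/12.01 = 0.03439, n(H) = 0.0693/1.008 = 0.06875, n(S) = 1.1/32.07 = 0.0343
Smallest is S at 0.0343 mol; normalising gives C 1.003, H 2.004, S 1.000
≈ 1:2:1 → CH2S
Empirical-formula mass = 46.10 g/mol
n = 228 / 46.10 = 4.95 ≈ 5
Molecular formula = (CH2S)×5 = C5H10S5

C5H10S5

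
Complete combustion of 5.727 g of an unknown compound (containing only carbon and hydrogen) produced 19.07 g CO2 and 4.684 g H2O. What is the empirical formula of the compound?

C5H6

mol C = 19.07 / 44.01 = 0.4333; mass C = 0.4333 × 12.01 = 5.204 g
mol H = 2 × (4.684 / 18.02) = 0.5199; mass H = 0.5199 × 1.008 = 0.5240 g
Divide by the smallest (0.4333 mol C): C 1.000, H 1.200
Scaling by 5: C 5.00, H 6.00 → C5H6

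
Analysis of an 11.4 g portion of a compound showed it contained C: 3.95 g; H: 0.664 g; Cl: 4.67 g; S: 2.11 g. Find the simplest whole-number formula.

C5H10Cl2S

C: 3.95 g ÷ 12.01 g/mol = 0.3289 mol
H: 0.664 g ÷ 1.008 g/mol = 0.6587 mol
Cl: 4.67 g ÷ 35.45 g/mol = 0.1317 mol
S: 2.11 g ÷ 32.07 g/mol = 0.06579 mol
Ratios (÷ 0.06579): C 4.999, H 10.012, Cl 2.002, S 1.000
Ratio ≈ 5:10:2:1, so the empirical formula is C5H10Cl2S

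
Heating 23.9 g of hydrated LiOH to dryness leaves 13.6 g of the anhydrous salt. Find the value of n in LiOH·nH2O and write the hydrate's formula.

Mass of water lost = 23.9 − 13.6 = 10.3 g → 10.3 / 18.02 = 0.5716 mol H2O
Molar mass of LiOH = 23.95 g/mol → mol LiOH = 13.6 / 23.95 = 0.5679
n = 0.5716 / 0.5679 = 1.01 ≈ 1 → LiOH·H2O

LiOH·H2O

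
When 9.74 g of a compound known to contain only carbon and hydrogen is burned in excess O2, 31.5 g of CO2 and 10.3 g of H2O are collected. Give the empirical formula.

mol C = 31.5 / 44.01 = 0.7157; mass C = 0.7157 × 12.01 = 8.596 g
mol H = 2 × (10.3 / 18.02) = 1.143; mass H = 1.143 × 1.008 = 1.152 g
Ratios (÷ 0.7157): C 1.000, H 1.597
Multiply by 5: C 5.00, H 7.99 → C5H8

C5H8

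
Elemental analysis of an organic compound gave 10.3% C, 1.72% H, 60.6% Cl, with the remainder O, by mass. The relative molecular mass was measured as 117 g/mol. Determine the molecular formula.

Assume 100 g: 10.3 g C, 1.72 g H, 60.6 g Cl, 27.38 g O.
Moles — C: 10.3 / 12.01 = 0.8576 mol; H: 1.72 / 1.008 = 1.706 mol; Cl: 60.6 / 35.45 = 1.709 mol; O: 27.38 / 16.00 = 1.711 mol
Ratios (÷ 0.8576): C 1.000, H 1.990, Cl 1.993, O 1.995
≈ 1:2:2:2 → CH2Cl2O2
Empirical-formula mass = 116.93 g/mol
n = 117 / 116.93 = 1.00 ≈ 1
Molecular formula = empirical formula = CH2Cl2O2

CH2Cl2O2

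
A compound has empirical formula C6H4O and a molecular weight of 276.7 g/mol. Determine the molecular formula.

Empirical-formula mass = 92.09 g/mol
n = 276.7 / 92.09 = 3.00 ≈ 3
Molecular formula = (C6H4O)3 = C18H12O3

C18H12O3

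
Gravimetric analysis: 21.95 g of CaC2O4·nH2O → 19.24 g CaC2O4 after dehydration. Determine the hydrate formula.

Mass of water lost = 21.95 − 19.24 = 2.71 g → 2.71 / 18.02 = 0.1504 mol H2O
Molar mass of CaC2O4 = 128.10 g/mol → mol CaC2O4 = 19.24 / 128.10 = 0.1502
n = 0.1504 / 0.1502 = 1.00 ≈ 1 → CaC2O4·H2O

CaC2O4·H2O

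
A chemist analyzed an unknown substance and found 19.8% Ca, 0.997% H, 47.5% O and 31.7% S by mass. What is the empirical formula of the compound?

Assume 100 g: 19.8 g Ca, 0.997 g H, 47.5 g O, 31.7 g S.
Ca: 19.8 g ÷ 40.08 g/mol = 0.494 mol
H: 0.997 g ÷ 1.008 g/mol = 0.9891 mol
O: 47.5 g ÷ 16.00 g/mol = 2.969 mol
S: 31.7 g ÷ 32.07 g/mol = 0.9885 mol
Divide by the smallest (0.494 mol Ca): Ca 1.000, H 2.002, O 6.009, S 2.001
≈ 1:2:6:2 → CaH2O6S2

CaH2O6S2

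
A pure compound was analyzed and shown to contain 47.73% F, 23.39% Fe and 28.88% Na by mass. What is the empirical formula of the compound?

Assume 100 g: 47.73 g F, 23.39 g Fe, 28.88 g Na.
F: 47.73 g ÷ 19.00 g/mol = 2.512 mol
Fe: 23.39 g ÷ 55.85 g/mol = 0.4188 mol
Na: 28.88 g ÷ 22.99 g/mol = 1.256 mol
Ratios (÷ 0.4188): F 5.998, Fe 1.000, Na 3.000
→ F6FeNa3

F6FeNa3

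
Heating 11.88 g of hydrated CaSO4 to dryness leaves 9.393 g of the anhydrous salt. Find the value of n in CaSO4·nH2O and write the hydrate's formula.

CaSO4·2H2O

Mass of water lost = 11.88 − 9.393 = 2.487 g → 2.487 / 18.02 = 0.138 mol H2O
Molar mass of CaSO4 = 136.15 g/mol → mol CaSO4 = 9.393 / 136.15 = 0.06899
n = 0.138 / 0.06899 = 2.00 ≈ 2 → CaSO4·2H2O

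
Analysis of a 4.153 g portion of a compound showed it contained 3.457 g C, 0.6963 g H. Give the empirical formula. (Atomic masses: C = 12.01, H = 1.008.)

C: 3.457 g ÷ 12.01 g/mol = 0.2878 mol
H: 0.6963 g ÷ 1.008 g/mol = 0.6908 mol
Ratios (÷ 0.2878): C 1.000, H 2.400
Multiply by 5: C 5.00, H 12.00 → C5H12

C5H12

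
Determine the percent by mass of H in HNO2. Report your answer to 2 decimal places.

Molar mass = 1(1.008) + 1(14.01) + 2(16.00) = 47.018 g/mol
Mass of H per mole = 1 × 1.008 = 1.008 g
% H = 1.008 / 47.018 × 100 = 2.14%

2.14%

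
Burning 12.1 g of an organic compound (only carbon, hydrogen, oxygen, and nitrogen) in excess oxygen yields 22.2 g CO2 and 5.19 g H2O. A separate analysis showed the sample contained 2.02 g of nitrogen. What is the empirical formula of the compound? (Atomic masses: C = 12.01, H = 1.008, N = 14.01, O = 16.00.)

mol C = 22.2 / 44.01 = 0.5044; mass C = 0.5044 × 12.01 = 6.058 g
mol H = 2 × (5.19 / 18.02) = 0.5760; mass H = 0.5760 × 1.008 = 0.5806 g
mol N = 2.02 / 14.01 = 0.1442
mass O = 12.1 − (8.659) = 3.441 g → mol O = 0.2151
Divide by the smallest (0.1442 mol N): C 3.499, H 3.995, N 1.000, O 1.492
Scaling by 2: C 7.00, H 7.99, N 2.00, O 2.98 → C7H8N2O3

C7H8N2O3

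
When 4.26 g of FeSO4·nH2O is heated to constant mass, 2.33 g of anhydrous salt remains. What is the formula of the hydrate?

Mass of water lost = 4.26 − 2.33 = 1.93 g → 1.93 / 18.02 = 0.1071 mol H2O
Molar mass of FeSO4 = 151.92 g/mol → mol FeSO4 = 2.33 / 151.92 = 0.01534
n = 0.1071 / 0.01534 = 6.98 ≈ 7 → FeSO4·7H2O

FeSO4·7H2O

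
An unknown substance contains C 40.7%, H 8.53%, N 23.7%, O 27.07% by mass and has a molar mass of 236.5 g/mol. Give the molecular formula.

Assume 100 g: 40.7 g C, 8.53 g H, 23.7 g N, 27.07 g O.
Moles — C: 40.7 / 12.01 = 3.389 mol; H: 8.53 / 1.008 = 8.462 mol; N: 23.7 / 14.01 = 1.692 mol; O: 27.07 / 16.00 = 1.692 mol
Ratios (÷ 1.692): C 2.003, H 5.002, N 1.000, O 1.000
≈ 2:5:1:1 → C2H5NO
Empirical-formula mass = 59.07 g/mol
n = 236.5 / 59.07 = 4.00 ≈ 4
Molecular formula = (C2H5NO)×4 = C8H20N4O4

C8H20N4O4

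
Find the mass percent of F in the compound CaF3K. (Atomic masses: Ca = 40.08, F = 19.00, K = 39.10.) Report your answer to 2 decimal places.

41.86%

Molar mass = 1(40.08) + 3(19.00) + 1(39.10) = 136.180 g/mol
Mass of F per mole = 3 × 19.00 = 57.000 g
% F = 57.000 / 136.180 × 100 = 41.86%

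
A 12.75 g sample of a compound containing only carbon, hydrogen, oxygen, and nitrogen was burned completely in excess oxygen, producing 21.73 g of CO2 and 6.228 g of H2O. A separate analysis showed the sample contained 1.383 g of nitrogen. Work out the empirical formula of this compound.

mol C = 21.73 / 44.01 = 0.4938; mass C = 0.4938 × 12.01 = 5.930 g
mol H = 2 × (6.228 / 18.02) = 0.6912; mass H = 0.6912 × 1.008 = 0.6968 g
mol N = 1.383 / 14.01 = 0.09872
mass O = 12.75 − (8.010) = 4.740 g → mol O = 0.2963
Ratios (÷ 0.09872): C 5.002, H 7.002, N 1.000, O 3.001
Ratio ≈ 5:7:1:3, so the empirical formula is C5H7NO3

C5H7NO3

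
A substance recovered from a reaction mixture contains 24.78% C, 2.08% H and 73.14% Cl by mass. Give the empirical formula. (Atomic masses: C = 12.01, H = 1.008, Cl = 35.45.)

Assume 100 g: 24.78 g C, 2.08 g H, 73.14 g Cl.
C: 24.78 g ÷ 12.01 g/mol = 2.063 mol
H: 2.08 g ÷ 1.008 g/mol = 2.063 mol
Cl: 73.14 g ÷ 35.45 g/mol = 2.063 mol
Divide by the smallest (2.063 mol Cl): C 1.000, H 1.000, Cl 1.000
→ CHCl

CHCl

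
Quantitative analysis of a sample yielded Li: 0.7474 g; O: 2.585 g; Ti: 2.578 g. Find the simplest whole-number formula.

n(Li) = 0.7474/6.94 = 0.1077, n(O) = 2.585/16.00 = 0.1616, n(Ti) = 2.578/47.87 = 0.05385
Ratios (÷ 0.05385): Li 2.000, O 3.000, Ti 1.000
Ratio ≈ 2:3:1, so the empirical formula is Li2O3Ti

Li2O3Ti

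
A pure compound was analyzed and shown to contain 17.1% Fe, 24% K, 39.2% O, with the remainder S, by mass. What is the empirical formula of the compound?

Assume 100 g: 17.1 g Fe, 24 g K, 39.2 g O, 19.7 g S.
Fe: 17.1 g ÷ 55.85 g/mol = 0.3062 mol
K: 24 g ÷ 39.10 g/mol = 0.6138 mol
O: 39.2 g ÷ 16.00 g/mol = 2.45 mol
S: 19.7 g ÷ 32.07 g/mol = 0.6143 mol
Divide by the smallest (0.3062 mol Fe): Fe 1.000, K 2.005, O 8.002, S 2.006
Ratio ≈ 1:2:8:2, so the empirical formula is FeK2O8S2

FeK2O8S2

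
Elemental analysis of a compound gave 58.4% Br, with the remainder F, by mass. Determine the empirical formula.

BrF3

Assume 100 g: 58.4 g Br, 41.6 g F.
Moles — Br: 58.4 / 79.90 = 0.7309 mol; F: 41.6 / 19.00 = 2.189 mol
Smallest is Br at 0.7309 mol; normalising gives Br 1.000, F 2.996
≈ 1:3 → BrF3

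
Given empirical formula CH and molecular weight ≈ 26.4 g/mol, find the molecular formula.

Empirical-formula mass = 13.02 g/mol
n = 26.4 / 13.02 = 2.03 ≈ 2
Molecular formula = (CH)2 = C2H2

C2H2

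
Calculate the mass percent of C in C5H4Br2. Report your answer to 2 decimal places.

Molar mass = 5(12.01) + 4(1.008) + 2(79.90) = 223.882 g/mol
Mass of C per mole = 5 × 12.01 = 60.050 g
% C = 60.050 / 223.882 × 100 = 26.82%

26.82%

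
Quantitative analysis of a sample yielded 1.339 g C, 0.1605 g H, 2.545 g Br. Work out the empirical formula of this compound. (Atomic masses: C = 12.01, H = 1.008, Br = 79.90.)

C7H10Br2

C: 1.339 g ÷ 12.01 g/mol = 0.1115 mol
H: 0.1605 g ÷ 1.008 g/mol = 0.1592 mol
Br: 2.545 g ÷ 79.90 g/mol = 0.03185 mol
Smallest is Br at 0.03185 mol; normalising gives C 3.500, H 4.999, Br 1.000
Multiply by 2: C 7.00, H 10.00, Br 2.00 → C7H10Br2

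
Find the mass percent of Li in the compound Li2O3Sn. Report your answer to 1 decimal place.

Molar mass = 2(6.94) + 3(16.00) + 1(118.71) = 180.590 g/mol
Mass of Li per mole = 2 × 6.94 = 13.880 g
% Li = 13.880 / 180.590 × 100 = 7.7%

7.7%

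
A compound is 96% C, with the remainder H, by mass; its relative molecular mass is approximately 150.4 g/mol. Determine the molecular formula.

Assume 100 g: 96 g C, 4 g H.
n(C) = 96/12.01 = 7.993, n(H) = 4/1.008 = 3.968
Divide by the smallest (3.968 mol H): C 2.014, H 1.000
Ratio ≈ 2:1, so the empirical formula is C2H
Empirical-formula mass = 25.03 g/mol
n = 150.4 / 25.03 = 6.01 ≈ 6
Molecular formula = (C2H)×6 = C12H6

C12H6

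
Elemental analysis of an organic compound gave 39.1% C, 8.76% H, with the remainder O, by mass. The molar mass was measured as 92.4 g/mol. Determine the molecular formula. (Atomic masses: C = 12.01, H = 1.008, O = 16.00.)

Assume 100 g: 39.1 g C, 8.76 g H, 52.14 g O.
Moles — C: 39.1 / 12.01 = 3.256 mol; H: 8.76 / 1.008 = 8.69 mol; O: 52.14 / 16.00 = 3.259 mol
Divide by the smallest (3.256 mol C): C 1.000, H 2.669, O 1.001
×3: C 3.00, H 8.01, O 3.00 → C3H8O3
Empirical-formula mass = 92.09 g/mol
n = 92.4 / 92.09 = 1.00 ≈ 1
Molecular formula = empirical formula = C3H8O3

C3H8O3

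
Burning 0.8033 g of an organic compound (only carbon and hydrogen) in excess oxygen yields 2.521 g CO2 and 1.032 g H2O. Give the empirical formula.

CH2

mol C = 2.521 / 44.01 = 0.05728; mass C = 0.05728 × 12.01 = 0.6880 g
mol H = 2 × (1.032 / 18.02) = 0.1145; mass H = 0.1145 × 1.008 = 0.1155 g
Smallest is C at 0.05728 mol; normalising gives C 1.000, H 2.000
Ratio ≈ 1:2, so the empirical formula is CH2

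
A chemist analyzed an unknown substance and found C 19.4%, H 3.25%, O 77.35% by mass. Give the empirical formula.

CH2O3

Assume 100 g: 19.4 g C, 3.25 g H, 77.35 g O.
n(C) = 19.4/12.01 = 1.615, n(H) = 3.25/1.008 = 3.224, n(O) = 77.35/16.00 = 4.834
Ratios (÷ 1.615): C 1.000, H 1.996, O 2.993
≈ 1:2:3 → CH2O3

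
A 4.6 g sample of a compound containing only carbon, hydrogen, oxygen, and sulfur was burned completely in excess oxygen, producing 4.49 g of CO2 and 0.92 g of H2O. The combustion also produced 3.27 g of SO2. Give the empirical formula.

C2H2O2S

mol C = 4.49 / 44.01 = 0.1020; mass C = 0.1020 × 12.01 = 1.225 g
mol H = 2 × (0.92 / 18.02) = 0.1021; mass H = 0.1021 × 1.008 = 0.1029 g
mol S = 3.27 / 64.07 = 0.05104; mass S = 1.637 g
mass O = 4.6 − (2.965) = 1.635 g → mol O = 0.1022
Smallest is S at 0.05104 mol; normalising gives C 1.999, H 2.001, O 2.002, S 1.000
≈ 2:2:2:1 → C2H2O2S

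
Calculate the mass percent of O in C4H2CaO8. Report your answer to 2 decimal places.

Molar mass = 4(12.01) + 2(1.008) + 1(40.08) + 8(16.00) = 218.136 g/mol
Mass of O per mole = 8 × 16.00 = 128.000 g
% O = 128.000 / 218.136 × 100 = 58.68%

58.68%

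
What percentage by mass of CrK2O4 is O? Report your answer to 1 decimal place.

33.0%

Molar mass = 1(52.00) + 2(39.10) + 4(16.00) = 194.200 g/mol
Mass of O per mole = 4 × 16.00 = 64.000 g
% O = 64.000 / 194.200 × 100 = 33.0%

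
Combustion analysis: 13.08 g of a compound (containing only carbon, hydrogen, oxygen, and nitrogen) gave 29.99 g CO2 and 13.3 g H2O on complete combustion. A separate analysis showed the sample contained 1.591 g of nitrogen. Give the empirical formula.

C6H13NO

mol C = 29.99 / 44.01 = 0.6814; mass C = 0.6814 × 12.01 = 8.184 g
mol H = 2 × (13.3 / 18.02) = 1.476; mass H = 1.476 × 1.008 = 1.488 g
mol N = 1.591 / 14.01 = 0.1136
mass O = 13.08 − (11.26) = 1.817 g → mol O = 0.1136
Divide by the smallest (0.1136 mol N): C 6.001, H 12.999, N 1.000, O 1.000
≈ 6:13:1:1 → C6H13NO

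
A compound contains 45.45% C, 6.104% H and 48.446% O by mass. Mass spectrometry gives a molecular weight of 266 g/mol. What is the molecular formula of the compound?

C10H16O8

Assume 100 g: 45.45 g C, 6.104 g H, 48.446 g O.
C: 45.45 g ÷ 12.01 g/mol = 3.784 mol
H: 6.104 g ÷ 1.008 g/mol = 6.056 mol
O: 48.446 g ÷ 16.00 g/mol = 3.028 mol
Smallest is O at 3.028 mol; normalising gives C 1.250, H 2.000, O 1.000
Multiply by 4: C 5.00, H 8.00, O 4.00 → C5H8O4
Empirical-formula mass = 132.11 g/mol
n = 266 / 132.11 = 2.01 ≈ 2
Molecular formula = (C5H8O4)×2 = C10H16O8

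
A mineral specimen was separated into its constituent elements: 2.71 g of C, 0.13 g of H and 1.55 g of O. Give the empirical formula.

n(C) = 2.71/12.01 = 0.2256, n(H) = 0.13/1.008 = 0.129, n(O) = 1.55/16.00 = 0.09688
Ratios (÷ 0.09688): C 2.329, H 1.331, O 1.000
×3: C 6.99, H 3.99, O 3.00 → C7H4O3

C7H4O3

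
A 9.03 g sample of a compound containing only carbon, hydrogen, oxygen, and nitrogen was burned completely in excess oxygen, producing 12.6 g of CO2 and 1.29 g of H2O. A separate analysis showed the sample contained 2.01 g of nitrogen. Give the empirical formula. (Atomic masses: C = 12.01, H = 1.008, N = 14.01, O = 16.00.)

C4H2N2O3

mol C = 12.6 / 44.01 = 0.2863; mass C = 0.2863 × 12.01 = 3.438 g
mol H = 2 × (1.29 / 18.02) = 0.1432; mass H = 0.1432 × 1.008 = 0.1443 g
mol N = 2.01 / 14.01 = 0.1435
mass O = 9.03 − (5.593) = 3.437 g → mol O = 0.2148
Divide by the smallest (0.1432 mol H): C 2.000, H 1.000, N 1.002, O 1.500
×2: C 4.00, H 2.00, N 2.00, O 3.00 → C4H2N2O3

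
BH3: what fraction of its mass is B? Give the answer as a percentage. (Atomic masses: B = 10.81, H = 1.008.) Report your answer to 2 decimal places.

Molar mass = 1(10.81) + 3(1.008) = 13.834 g/mol
Mass of B per mole = 1 × 10.81 = 10.810 g
% B = 10.810 / 13.834 × 100 = 78.14%

78.14%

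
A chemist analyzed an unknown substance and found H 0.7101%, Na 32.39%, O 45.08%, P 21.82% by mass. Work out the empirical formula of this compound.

HNa2O4P

Assume 100 g: 0.7101 g H, 32.39 g Na, 45.08 g O, 21.82 g P.
n(H) = 0.7101/1.008 = 0.7045, n(Na) = 32.39/22.99 = 1.409, n(O) = 45.08/16.00 = 2.817, n(P) = 21.82/30.97 = 0.7046
Smallest is H at 0.7045 mol; normalising gives H 1.000, Na 2.000, O 3.999, P 1.000
Ratio ≈ 1:2:4:1, so the empirical formula is HNa2O4P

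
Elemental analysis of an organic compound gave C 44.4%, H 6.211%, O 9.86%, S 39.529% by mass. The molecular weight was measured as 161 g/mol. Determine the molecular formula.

Assume 100 g: 44.4 g C, 6.211 g H, 9.86 g O, 39.529 g S.
n(C) = 44.4/12.01 = 3.697, n(H) = 6.211/1.008 = 6.162, n(O) = 9.86/16.00 = 0.6162, n(S) = 39.529/32.07 = 1.233
Ratios (÷ 0.6162): C 5.999, H 9.999, O 1.000, S 2.000
Ratio ≈ 6:10:1:2, so the empirical formula is C6H10OS2
Empirical-formula mass = 162.28 g/mol
n = 161 / 162.28 = 0.99 ≈ 1
Molecular formula = empirical formula = C6H10OS2

C6H10OS2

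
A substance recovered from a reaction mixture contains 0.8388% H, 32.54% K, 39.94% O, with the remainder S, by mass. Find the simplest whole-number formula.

Assume 100 g: 0.8388 g H, 32.54 g K, 39.94 g O, 26.681 g S.
H: 0.8388 g ÷ 1.008 g/mol = 0.8321 mol
K: 32.54 g ÷ 39.10 g/mol = 0.8322 mol
O: 39.94 g ÷ 16.00 g/mol = 2.496 mol
S: 26.681 g ÷ 32.07 g/mol = 0.832 mol
Divide by the smallest (0.832 mol S): H 1.000, K 1.000, O 3.000, S 1.000
→ HKO3S

HKO3S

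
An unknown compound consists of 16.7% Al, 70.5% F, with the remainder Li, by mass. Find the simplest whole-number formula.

AlF6Li3

Assume 100 g: 16.7 g Al, 70.5 g F, 12.8 g Li.
Moles — Al: 16.7 / 26.98 = 0.619 mol; F: 70.5 / 19.00 = 3.711 mol; Li: 12.8 / 6.94 = 1.844 mol
Ratios (÷ 0.619): Al 1.000, F 5.995, Li 2.980
Ratio ≈ 1:6:3, so the empirical formula is AlF6Li3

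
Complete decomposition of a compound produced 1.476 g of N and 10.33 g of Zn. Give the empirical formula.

n(N) = 1.476/14.01 = 0.1054, n(Zn) = 10.33/65.38 = 0.158
Smallest is N at 0.1054 mol; normalising gives N 1.000, Zn 1.500
×2: N 2.00, Zn 3.00 → N2Zn3

N2Zn3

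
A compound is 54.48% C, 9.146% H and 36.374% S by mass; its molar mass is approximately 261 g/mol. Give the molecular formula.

C12H24S3

Assume 100 g: 54.48 g C, 9.146 g H, 36.374 g S.
C: 54.48 g ÷ 12.01 g/mol = 4.536 mol
H: 9.146 g ÷ 1.008 g/mol = 9.073 mol
S: 36.374 g ÷ 32.07 g/mol = 1.134 mol
Ratios (÷ 1.134): C 3.999, H 8.000, S 1.000
≈ 4:8:1 → C4H8S
Empirical-formula mass = 88.17 g/mol
n = 261 / 88.17 = 2.96 ≈ 3
Molecular formula = (C4H8S)×3 = C12H24S3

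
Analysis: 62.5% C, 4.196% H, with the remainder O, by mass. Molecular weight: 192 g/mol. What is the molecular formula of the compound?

C10H8O4

Assume 100 g: 62.5 g C, 4.196 g H, 33.304 g O.
n(C) = 62.5/12.01 = 5.204, n(H) = 4.196/1.008 = 4.163, n(O) = 33.304/16.00 = 2.082
Smallest is O at 2.082 mol; normalising gives C 2.500, H 2.000, O 1.000
Scaling by 2: C 5.00, H 4.00, O 2.00 → C5H4O2
Empirical-formula mass = 96.08 g/mol
n = 192 / 96.08 = 2.00 ≈ 2
Molecular formula = (C5H4O2)×2 = C10H8O4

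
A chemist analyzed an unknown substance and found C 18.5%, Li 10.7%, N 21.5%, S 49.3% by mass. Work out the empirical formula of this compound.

CLiNS

Assume 100 g: 18.5 g C, 10.7 g Li, 21.5 g N, 49.3 g S.
n(C) = 18.5/12.01 = 1.54, n(Li) = 10.7/6.94 = 1.542, n(N) = 21.5/14.01 = 1.535, n(S) = 49.3/32.07 = 1.537
Divide by the smallest (1.535 mol N): C 1.004, Li 1.005, N 1.000, S 1.002
Ratio ≈ 1:1:1:1, so the empirical formula is CLiNS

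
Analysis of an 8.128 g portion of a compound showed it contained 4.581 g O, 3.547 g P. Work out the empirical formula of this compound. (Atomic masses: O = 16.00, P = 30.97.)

O5P2

Moles — O: 4.581 / 16.00 = 0.2863 mol; P: 3.547 / 30.97 = 0.1145 mol
Ratios (÷ 0.1145): O 2.500, P 1.000
×2: O 5.00, P 2.00 → O5P2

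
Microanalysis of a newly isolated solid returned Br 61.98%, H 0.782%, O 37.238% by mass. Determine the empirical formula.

Assume 100 g: 61.98 g Br, 0.782 g H, 37.238 g O.
Moles — Br: 61.98 / 79.90 = 0.7757 mol; H: 0.782 / 1.008 = 0.7758 mol; O: 37.238 / 16.00 = 2.327 mol
Divide by the smallest (0.7757 mol Br): Br 1.000, H 1.000, O 3.000
≈ 1:1:3 → BrHO3

BrHO3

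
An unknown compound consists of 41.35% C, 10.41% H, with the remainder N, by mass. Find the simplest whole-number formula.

CH3N

Assume 100 g: 41.35 g C, 10.41 g H, 48.24 g N.
n(C) = 41.35/12.01 = 3.443, n(H) = 10.41/1.008 = 10.33, n(N) = 48.24/14.01 = 3.443
Smallest is C at 3.443 mol; normalising gives C 1.000, H 3.000, N 1.000
≈ 1:3:1 → CH3N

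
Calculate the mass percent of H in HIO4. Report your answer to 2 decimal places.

Molar mass = 1(1.008) + 1(126.90) + 4(16.00) = 191.908 g/mol
Mass of H per mole = 1 × 1.008 = 1.008 g
% H = 1.008 / 191.908 × 100 = 0.53%

0.53%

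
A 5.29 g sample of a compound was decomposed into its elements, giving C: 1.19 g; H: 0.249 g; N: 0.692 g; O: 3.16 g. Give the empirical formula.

C: 1.19 g ÷ 12.01 g/mol = 0.09908 mol
H: 0.249 g ÷ 1.008 g/mol = 0.247 mol
N: 0.692 g ÷ 14.01 g/mol = 0.04939 mol
O: 3.16 g ÷ 16.00 g/mol = 0.1975 mol
Divide by the smallest (0.04939 mol N): C 2.006, H 5.001, N 1.000, O 3.999
≈ 2:5:1:4 → C2H5NO4

C2H5NO4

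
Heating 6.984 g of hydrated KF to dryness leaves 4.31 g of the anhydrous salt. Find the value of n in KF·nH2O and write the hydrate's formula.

KF·2H2O

Mass of water lost = 6.984 − 4.31 = 2.674 g → 2.674 / 18.02 = 0.1484 mol H2O
Molar mass of KF = 58.10 g/mol → mol KF = 4.31 / 58.10 = 0.07418
n = 0.1484 / 0.07418 = 2.00 ≈ 2 → KF·2H2O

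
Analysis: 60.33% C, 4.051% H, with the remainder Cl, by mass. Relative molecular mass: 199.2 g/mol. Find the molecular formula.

C10H8Cl2

Assume 100 g: 60.33 g C, 4.051 g H, 35.619 g Cl.
C: 60.33 g ÷ 12.01 g/mol = 5.023 mol
H: 4.051 g ÷ 1.008 g/mol = 4.019 mol
Cl: 35.619 g ÷ 35.45 g/mol = 1.005 mol
Divide by the smallest (1.005 mol Cl): C 4.999, H 4.000, Cl 1.000
Ratio ≈ 5:4:1, so the empirical formula is C5H4Cl
Empirical-formula mass = 99.53 g/mol
n = 199.2 / 99.53 = 2.00 ≈ 2
Molecular formula = (C5H4Cl)×2 = C10H8Cl2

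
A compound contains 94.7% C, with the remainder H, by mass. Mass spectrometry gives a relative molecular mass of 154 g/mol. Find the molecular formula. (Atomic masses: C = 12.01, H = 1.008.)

C12H8

Assume 100 g: 94.7 g C, 5.3 g H.
C: 94.7 g ÷ 12.01 g/mol = 7.885 mol
H: 5.3 g ÷ 1.008 g/mol = 5.258 mol
Divide by the smallest (5.258 mol H): C 1.500, H 1.000
×2: C 3.00, H 2.00 → C3H2
Empirical-formula mass = 38.05 g/mol
n = 154 / 38.05 = 4.05 ≈ 4
Molecular formula = (C3H2)×4 = C12H8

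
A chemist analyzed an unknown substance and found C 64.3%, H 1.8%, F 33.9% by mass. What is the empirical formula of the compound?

Assume 100 g: 64.3 g C, 1.8 g H, 33.9 g F.
n(C) = 64.3/12.01 = 5.354, n(H) = 1.8/1.008 = 1.786, n(F) = 33.9/19.00 = 1.784
Divide by the smallest (1.784 mol F): C 3.001, H 1.001, F 1.000
Ratio ≈ 3:1:1, so the empirical formula is C3HF

C3HF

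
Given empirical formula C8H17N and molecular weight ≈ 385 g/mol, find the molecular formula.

Empirical-formula mass = 127.23 g/mol
n = 385 / 127.23 = 3.03 ≈ 3
Molecular formula = (C8H17N)3 = C24H51N3

C24H51N3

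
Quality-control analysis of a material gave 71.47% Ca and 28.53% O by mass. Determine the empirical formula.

CaO

Assume 100 g: 71.47 g Ca, 28.53 g O.
Moles — Ca: 71.47 / 40.08 = 1.783 mol; O: 28.53 / 16.00 = 1.783 mol
Smallest is O at 1.783 mol; normalising gives Ca 1.000, O 1.000
→ CaO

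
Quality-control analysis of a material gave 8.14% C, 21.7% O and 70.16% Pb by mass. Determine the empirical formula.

Assume 100 g: 8.14 g C, 21.7 g O, 70.16 g Pb.
C: 8.14 g ÷ 12.01 g/mol = 0.6778 mol
O: 21.7 g ÷ 16.00 g/mol = 1.356 mol
Pb: 70.16 g ÷ 207.2 g/mol = 0.3386 mol
Smallest is Pb at 0.3386 mol; normalising gives C 2.002, O 4.005, Pb 1.000
→ C2O4Pb

C2O4Pb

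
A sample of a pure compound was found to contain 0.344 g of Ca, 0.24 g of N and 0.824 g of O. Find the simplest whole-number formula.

CaN2O6

n(Ca) = 0.344/40.08 = 0.008583, n(N) = 0.24/14.01 = 0.01713, n(O) = 0.824/16.00 = 0.0515
Ratios (÷ 0.008583): Ca 1.000, N 1.996, O 6.000
→ CaN2O6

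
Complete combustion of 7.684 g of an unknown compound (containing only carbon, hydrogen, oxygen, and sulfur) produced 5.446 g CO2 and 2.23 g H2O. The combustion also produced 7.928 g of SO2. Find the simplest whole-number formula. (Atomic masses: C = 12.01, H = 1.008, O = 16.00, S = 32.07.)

CH2OS

mol C = 5.446 / 44.01 = 0.1237; mass C = 0.1237 × 12.01 = 1.486 g
mol H = 2 × (2.23 / 18.02) = 0.2475; mass H = 0.2475 × 1.008 = 0.2495 g
mol S = 7.928 / 64.07 = 0.1237; mass S = 3.968 g
mass O = 7.684 − (5.704) = 1.980 g → mol O = 0.1238
Ratios (÷ 0.1237): C 1.000, H 2.000, O 1.000, S 1.000
→ CH2OS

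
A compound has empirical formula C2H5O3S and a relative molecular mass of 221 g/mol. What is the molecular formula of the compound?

Empirical-formula mass = 109.13 g/mol
n = 221 / 109.13 = 2.03 ≈ 2
Molecular formula = (C2H5O3S)2 = C4H10O6S2

C4H10O6S2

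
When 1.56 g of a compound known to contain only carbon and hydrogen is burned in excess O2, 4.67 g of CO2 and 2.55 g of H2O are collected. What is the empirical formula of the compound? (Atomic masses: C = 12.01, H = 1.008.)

C3H8

mol C = 4.67 / 44.01 = 0.1061; mass C = 0.1061 × 12.01 = 1.274 g
mol H = 2 × (2.55 / 18.02) = 0.2830; mass H = 0.2830 × 1.008 = 0.2853 g
Smallest is C at 0.1061 mol; normalising gives C 1.000, H 2.667
Multiply by 3: C 3.00, H 8.00 → C3H8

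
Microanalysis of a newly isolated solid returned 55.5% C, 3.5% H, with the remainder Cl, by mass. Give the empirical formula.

C4H3Cl

Assume 100 g: 55.5 g C, 3.5 g H, 41 g Cl.
Moles — C: 55.5 / 12.01 = 4.621 mol; H: 3.5 / 1.008 = 3.472 mol; Cl: 41 / 35.45 = 1.157 mol
Ratios (÷ 1.157): C 3.996, H 3.002, Cl 1.000
Ratio ≈ 4:3:1, so the empirical formula is C4H3Cl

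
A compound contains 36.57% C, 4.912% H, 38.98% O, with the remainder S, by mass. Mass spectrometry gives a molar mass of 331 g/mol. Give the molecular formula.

Assume 100 g: 36.57 g C, 4.912 g H, 38.98 g O, 19.538 g S.
C: 36.57 g ÷ 12.01 g/mol = 3.045 mol
H: 4.912 g ÷ 1.008 g/mol = 4.873 mol
O: 38.98 g ÷ 16.00 g/mol = 2.436 mol
S: 19.538 g ÷ 32.07 g/mol = 0.6092 mol
Divide by the smallest (0.6092 mol S): C 4.998, H 7.999, O 3.999, S 1.000
Ratio ≈ 5:8:4:1, so the empirical formula is C5H8O4S
Empirical-formula mass = 164.18 g/mol
n = 331 / 164.18 = 2.02 ≈ 2
Molecular formula = (C5H8O4S)×2 = C10H16O8S2

C10H16O8S2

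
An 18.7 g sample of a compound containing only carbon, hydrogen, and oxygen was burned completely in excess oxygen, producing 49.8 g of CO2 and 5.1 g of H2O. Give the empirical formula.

C4H2O

mol C = 49.8 / 44.01 = 1.132; mass C = 1.132 × 12.01 = 13.59 g
mol H = 2 × (5.1 / 18.02) = 0.5660; mass H = 0.5660 × 1.008 = 0.5706 g
mass O = 18.7 − (14.16) = 4.539 g → mol O = 0.2837
Smallest is O at 0.2837 mol; normalising gives C 3.988, H 1.995, O 1.000
≈ 4:2:1 → C4H2O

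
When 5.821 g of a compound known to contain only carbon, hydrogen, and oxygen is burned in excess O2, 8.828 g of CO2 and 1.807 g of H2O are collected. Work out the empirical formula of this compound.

CHO

mol C = 8.828 / 44.01 = 0.2006; mass C = 0.2006 × 12.01 = 2.409 g
mol H = 2 × (1.807 / 18.02) = 0.2006; mass H = 0.2006 × 1.008 = 0.2022 g
mass O = 5.821 − (2.611) = 3.210 g → mol O = 0.2006
Divide by the smallest (0.2006 mol H): C 1.000, H 1.000, O 1.000
≈ 1:1:1 → CHO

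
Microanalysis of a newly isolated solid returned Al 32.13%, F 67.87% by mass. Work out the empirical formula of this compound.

Assume 100 g: 32.13 g Al, 67.87 g F.
Al: 32.13 g ÷ 26.98 g/mol = 1.191 mol
F: 67.87 g ÷ 19.00 g/mol = 3.572 mol
Ratios (÷ 1.191): Al 1.000, F 3.000
Ratio ≈ 1:3, so the empirical formula is AlF3

AlF3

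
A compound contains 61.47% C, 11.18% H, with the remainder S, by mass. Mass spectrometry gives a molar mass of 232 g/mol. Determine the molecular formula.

C12H26S2

Assume 100 g: 61.47 g C, 11.18 g H, 27.35 g S.
Moles — C: 61.47 / 12.01 = 5.118 mol; H: 11.18 / 1.008 = 11.09 mol; S: 27.35 / 32.07 = 0.8528 mol
Ratios (÷ 0.8528): C 6.002, H 13.005, S 1.000
→ C6H13S
Empirical-formula mass = 117.23 g/mol
n = 232 / 117.23 = 1.98 ≈ 2
Molecular formula = (C6H13S)×2 = C12H26S2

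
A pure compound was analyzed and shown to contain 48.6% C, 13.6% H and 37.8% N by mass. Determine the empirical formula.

C3H10N2

Assume 100 g: 48.6 g C, 13.6 g H, 37.8 g N.
C: 48.6 g ÷ 12.01 g/mol = 4.047 mol
H: 13.6 g ÷ 1.008 g/mol = 13.49 mol
N: 37.8 g ÷ 14.01 g/mol = 2.698 mol
Ratios (÷ 2.698): C 1.500, H 5.001, N 1.000
×2: C 3.00, H 10.00, N 2.00 → C3H10N2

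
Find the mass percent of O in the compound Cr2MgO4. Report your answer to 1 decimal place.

Molar mass = 2(52.00) + 1(24.31) + 4(16.00) = 192.310 g/mol
Mass of O per mole = 4 × 16.00 = 64.000 g
% O = 64.000 / 192.310 × 100 = 33.3%

33.3%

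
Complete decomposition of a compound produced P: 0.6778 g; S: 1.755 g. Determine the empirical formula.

Moles — P: 0.6778 / 30.97 = 0.02189 mol; S: 1.755 / 32.07 = 0.05472 mol
Smallest is P at 0.02189 mol; normalising gives P 1.000, S 2.500
×2: P 2.00, S 5.00 → P2S5

P2S5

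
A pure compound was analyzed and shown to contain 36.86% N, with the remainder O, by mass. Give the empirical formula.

Assume 100 g: 36.86 g N, 63.14 g O.
n(N) = 36.86/14.01 = 2.631, n(O) = 63.14/16.00 = 3.946
Ratios (÷ 2.631): N 1.000, O 1.500
Scaling by 2: N 2.00, O 3.00 → N2O3

N2O3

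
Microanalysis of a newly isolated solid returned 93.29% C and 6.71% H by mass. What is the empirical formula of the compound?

C7H6

Assume 100 g: 93.29 g C, 6.71 g H.
n(C) = 93.29/12.01 = 7.768, n(H) = 6.71/1.008 = 6.657
Smallest is H at 6.657 mol; normalising gives C 1.167, H 1.000
×6: C 7.00, H 6.00 → C7H6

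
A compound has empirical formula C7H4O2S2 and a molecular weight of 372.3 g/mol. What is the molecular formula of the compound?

Empirical-formula mass = 184.24 g/mol
n = 372.3 / 184.24 = 2.02 ≈ 2
Molecular formula = (C7H4O2S2)2 = C14H8O4S4

C14H8O4S4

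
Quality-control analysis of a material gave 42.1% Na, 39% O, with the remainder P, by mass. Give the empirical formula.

Na3O4P

Assume 100 g: 42.1 g Na, 39 g O, 18.9 g P.
n(Na) = 42.1/22.99 = 1.831, n(O) = 39/16.00 = 2.438, n(P) = 18.9/30.97 = 0.6103
Ratios (÷ 0.6103): Na 3.001, O 3.994, P 1.000
→ Na3O4P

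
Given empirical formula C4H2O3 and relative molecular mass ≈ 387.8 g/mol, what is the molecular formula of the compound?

C16H8O12

Empirical-formula mass = 98.06 g/mol
n = 387.8 / 98.06 = 3.95 ≈ 4
Molecular formula = (C4H2O3)4 = C16H8O12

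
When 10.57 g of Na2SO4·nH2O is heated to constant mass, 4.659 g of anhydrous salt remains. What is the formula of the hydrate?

Na2SO4·10H2O

Mass of water lost = 10.57 − 4.659 = 5.911 g → 5.911 / 18.02 = 0.328 mol H2O
Molar mass of Na2SO4 = 142.05 g/mol → mol Na2SO4 = 4.659 / 142.05 = 0.0328
n = 0.328 / 0.0328 = 10.00 ≈ 10 → Na2SO4·10H2O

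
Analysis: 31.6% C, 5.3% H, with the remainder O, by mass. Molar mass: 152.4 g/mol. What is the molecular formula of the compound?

C4H8O6

Assume 100 g: 31.6 g C, 5.3 g H, 63.1 g O.
n(C) = 31.6/12.01 = 2.631, n(H) = 5.3/1.008 = 5.258, n(O) = 63.1/16.00 = 3.944
Divide by the smallest (2.631 mol C): C 1.000, H 1.998, O 1.499
Scaling by 2: C 2.00, H 4.00, O 3.00 → C2H4O3
Empirical-formula mass = 76.05 g/mol
n = 152.4 / 76.05 = 2.00 ≈ 2
Molecular formula = (C2H4O3)×2 = C4H8O6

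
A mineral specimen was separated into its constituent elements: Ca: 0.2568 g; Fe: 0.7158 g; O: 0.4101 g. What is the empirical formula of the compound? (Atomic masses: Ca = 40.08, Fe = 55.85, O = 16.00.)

CaFe2O4

Ca: 0.2568 g ÷ 40.08 g/mol = 0.006407 mol
Fe: 0.7158 g ÷ 55.85 g/mol = 0.01282 mol
O: 0.4101 g ÷ 16.00 g/mol = 0.02563 mol
Ratios (÷ 0.006407): Ca 1.000, Fe 2.000, O 4.000
Ratio ≈ 1:2:4, so the empirical formula is CaFe2O4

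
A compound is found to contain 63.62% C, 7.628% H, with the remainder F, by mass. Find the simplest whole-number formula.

C7H10F2

Assume 100 g: 63.62 g C, 7.628 g H, 28.752 g F.
n(C) = 63.62/12.01 = 5.297, n(H) = 7.628/1.008 = 7.567, n(F) = 28.752/19.00 = 1.513
Ratios (÷ 1.513): C 3.501, H 5.001, F 1.000
Scaling by 2: C 7.00, H 10.00, F 2.00 → C7H10F2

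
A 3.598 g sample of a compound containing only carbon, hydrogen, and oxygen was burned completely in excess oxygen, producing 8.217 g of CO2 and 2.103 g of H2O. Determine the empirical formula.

mol C = 8.217 / 44.01 = 0.1867; mass C = 0.1867 × 12.01 = 2.242 g
mol H = 2 × (2.103 / 18.02) = 0.2334; mass H = 0.2334 × 1.008 = 0.2353 g
mass O = 3.598 − (2.478) = 1.120 g → mol O = 0.07002
Smallest is O at 0.07002 mol; normalising gives C 2.666, H 3.333, O 1.000
Multiply by 3: C 8.00, H 10.00, O 3.00 → C8H10O3

C8H10O3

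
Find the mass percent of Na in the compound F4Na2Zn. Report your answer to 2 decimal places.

24.54%

Molar mass = 4(19.00) + 2(22.99) + 1(65.38) = 187.360 g/mol
Mass of Na per mole = 2 × 22.99 = 45.980 g
% Na = 45.980 / 187.360 × 100 = 24.54%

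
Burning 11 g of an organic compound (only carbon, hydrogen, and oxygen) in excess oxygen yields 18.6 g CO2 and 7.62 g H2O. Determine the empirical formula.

C4H8O3

mol C = 18.6 / 44.01 = 0.4226; mass C = 0.4226 × 12.01 = 5.076 g
mol H = 2 × (7.62 / 18.02) = 0.8457; mass H = 0.8457 × 1.008 = 0.8525 g
mass O = 11 − (5.928) = 5.072 g → mol O = 0.3170
Divide by the smallest (0.317 mol O): C 1.333, H 2.668, O 1.000
×3: C 4.00, H 8.00, O 3.00 → C4H8O3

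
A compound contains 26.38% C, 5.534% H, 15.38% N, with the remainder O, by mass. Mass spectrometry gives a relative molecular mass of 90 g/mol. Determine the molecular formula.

Assume 100 g: 26.38 g C, 5.534 g H, 15.38 g N, 52.706 g O.
C: 26.38 g ÷ 12.01 g/mol = 2.197 mol
H: 5.534 g ÷ 1.008 g/mol = 5.49 mol
N: 15.38 g ÷ 14.01 g/mol = 1.098 mol
O: 52.706 g ÷ 16.00 g/mol = 3.294 mol
Divide by the smallest (1.098 mol N): C 2.001, H 5.001, N 1.000, O 3.001
≈ 2:5:1:3 → C2H5NO3
Empirical-formula mass = 91.07 g/mol
n = 90 / 91.07 = 0.99 ≈ 1
Molecular formula = empirical formula = C2H5NO3

C2H5NO3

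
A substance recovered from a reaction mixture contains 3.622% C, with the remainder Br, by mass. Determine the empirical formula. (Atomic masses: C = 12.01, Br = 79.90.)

CBr4

Assume 100 g: 3.622 g C, 96.378 g Br.
Moles — C: 3.622 / 12.01 = 0.3016 mol; Br: 96.378 / 79.90 = 1.206 mol
Divide by the smallest (0.3016 mol C): C 1.000, Br 4.000
≈ 1:4 → CBr4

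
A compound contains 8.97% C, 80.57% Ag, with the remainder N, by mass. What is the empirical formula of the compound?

CAgN

Assume 100 g: 8.97 g C, 80.57 g Ag, 10.46 g N.
C: 8.97 g ÷ 12.01 g/mol = 0.7469 mol
Ag: 80.57 g ÷ 107.87 g/mol = 0.7469 mol
N: 10.46 g ÷ 14.01 g/mol = 0.7466 mol
Smallest is N at 0.7466 mol; normalising gives C 1.000, Ag 1.000, N 1.000
≈ 1:1:1 → CAgN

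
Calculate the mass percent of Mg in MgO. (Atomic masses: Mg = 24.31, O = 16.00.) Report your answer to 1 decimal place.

60.3%

Molar mass = 1(24.31) + 1(16.00) = 40.310 g/mol
Mass of Mg per mole = 1 × 24.31 = 24.310 g
% Mg = 24.310 / 40.310 × 100 = 60.3%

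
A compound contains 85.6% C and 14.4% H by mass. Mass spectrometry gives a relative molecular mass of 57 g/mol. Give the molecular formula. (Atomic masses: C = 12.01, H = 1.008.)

Assume 100 g: 85.6 g C, 14.4 g H.
C: 85.6 g ÷ 12.01 g/mol = 7.127 mol
H: 14.4 g ÷ 1.008 g/mol = 14.29 mol
Ratios (÷ 7.127): C 1.000, H 2.004
≈ 1:2 → CH2
Empirical-formula mass = 14.03 g/mol
n = 57 / 14.03 = 4.06 ≈ 4
Molecular formula = (CH2)×4 = C4H8

C4H8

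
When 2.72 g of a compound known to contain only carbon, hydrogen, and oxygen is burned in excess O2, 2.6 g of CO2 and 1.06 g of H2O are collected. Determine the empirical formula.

mol C = 2.6 / 44.01 = 0.05908; mass C = 0.05908 × 12.01 = 0.7095 g
mol H = 2 × (1.06 / 18.02) = 0.1176; mass H = 0.1176 × 1.008 = 0.1186 g
mass O = 2.72 − (0.8281) = 1.892 g → mol O = 0.1182
Ratios (÷ 0.05908): C 1.000, H 1.991, O 2.001
≈ 1:2:2 → CH2O2

CH2O2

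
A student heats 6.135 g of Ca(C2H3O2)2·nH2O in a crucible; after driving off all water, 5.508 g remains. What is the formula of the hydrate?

Mass of water lost = 6.135 − 5.508 = 0.627 g → 0.627 / 18.02 = 0.03479 mol H2O
Molar mass of Ca(C2H3O2)2 = 158.17 g/mol → mol Ca(C2H3O2)2 = 5.508 / 158.17 = 0.03482
n = 0.03479 / 0.03482 = 1.00 ≈ 1 → Ca(C2H3O2)2·H2O

Ca(C2H3O2)2·H2O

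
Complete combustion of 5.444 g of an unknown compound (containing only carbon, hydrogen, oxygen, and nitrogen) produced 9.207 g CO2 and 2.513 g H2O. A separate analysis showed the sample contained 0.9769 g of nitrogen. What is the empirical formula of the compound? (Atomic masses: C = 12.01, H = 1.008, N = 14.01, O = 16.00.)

C6H8N2O3

mol C = 9.207 / 44.01 = 0.2092; mass C = 0.2092 × 12.01 = 2.513 g
mol H = 2 × (2.513 / 18.02) = 0.2789; mass H = 0.2789 × 1.008 = 0.2811 g
mol N = 0.9769 / 14.01 = 0.06973
mass O = 5.444 − (3.771) = 1.673 g → mol O = 0.1046
Divide by the smallest (0.06973 mol N): C 3.000, H 4.000, N 1.000, O 1.500
Scaling by 2: C 6.00, H 8.00, N 2.00, O 3.00 → C6H8N2O3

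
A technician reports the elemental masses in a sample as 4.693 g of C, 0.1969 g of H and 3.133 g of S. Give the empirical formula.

C4H2S

Moles — C: 4.693 / 12.01 = 0.3908 mol; H: 0.1969 / 1.008 = 0.1953 mol; S: 3.133 / 32.07 = 0.09769 mol
Smallest is S at 0.09769 mol; normalising gives C 4.000, H 2.000, S 1.000
≈ 4:2:1 → C4H2S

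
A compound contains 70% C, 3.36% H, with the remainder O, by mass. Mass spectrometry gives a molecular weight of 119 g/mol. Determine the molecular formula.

Assume 100 g: 70 g C, 3.36 g H, 26.64 g O.
n(C) = 70/12.01 = 5.828, n(H) = 3.36/1.008 = 3.333, n(O) = 26.64/16.00 = 1.665
Ratios (÷ 1.665): C 3.501, H 2.002, O 1.000
×2: C 7.00, H 4.00, O 2.00 → C7H4O2
Empirical-formula mass = 120.10 g/mol
n = 119 / 120.10 = 0.99 ≈ 1
Molecular formula = empirical formula = C7H4O2

C7H4O2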